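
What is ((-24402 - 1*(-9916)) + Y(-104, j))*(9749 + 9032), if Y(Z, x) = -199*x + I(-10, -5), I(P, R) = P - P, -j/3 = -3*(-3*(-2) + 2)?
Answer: -541155734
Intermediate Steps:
j = 72 (j = -(-9)*(-3*(-2) + 2) = -(-9)*(6 + 2) = -(-9)*8 = -3*(-24) = 72)
I(P, R) = 0
Y(Z, x) = -199*x (Y(Z, x) = -199*x + 0 = -199*x)
((-24402 - 1*(-9916)) + Y(-104, j))*(9749 + 9032) = ((-24402 - 1*(-9916)) - 199*72)*(9749 + 9032) = ((-24402 + 9916) - 14328)*18781 = (-14486 - 14328)*18781 = -28814*18781 = -541155734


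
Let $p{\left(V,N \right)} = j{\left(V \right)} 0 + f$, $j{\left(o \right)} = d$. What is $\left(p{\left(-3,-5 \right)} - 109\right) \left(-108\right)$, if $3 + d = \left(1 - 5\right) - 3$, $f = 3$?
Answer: $11448$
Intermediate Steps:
$d = -10$ ($d = -3 + \left(\left(1 - 5\right) - 3\right) = -3 - 7 = -10$)
$j{\left(o \right)} = -10$
$p{\left(V,N \right)} = 3$ ($p{\left(V,N \right)} = \left(-10\right) 0 + 3 = 0 + 3 = 3$)
$\left(p{\left(-3,-5 \right)} - 109\right) \left(-108\right) = \left(3 - 109\right) \left(-108\right) = \left(-106\right) \left(-108\right) = 11448$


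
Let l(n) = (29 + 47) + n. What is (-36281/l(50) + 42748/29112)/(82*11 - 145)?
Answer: -3127459/8264169 ≈ -0.37844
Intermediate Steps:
l(n) = 76 + n
(-36281/l(50) + 42748/29112)/(82*11 - 145) = (-36281/(76 + 50) + 42748/29112)/(82*11 - 145) = (-36281/126 + 42748*(1/29112))/(902 - 145) = (-36281*1/126 + 10687/7278)/757 = (-5183/18 + 10687/7278)*(1/757) = -3127459/10917*1/757 = -3127459/8264169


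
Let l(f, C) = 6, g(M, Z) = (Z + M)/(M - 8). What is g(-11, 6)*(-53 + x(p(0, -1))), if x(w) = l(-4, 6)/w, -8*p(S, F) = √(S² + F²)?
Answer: -505/19 ≈ -26.579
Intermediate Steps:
p(S, F) = -√(F² + S²)/8 (p(S, F) = -√(S² + F²)/8 = -√(F² + S²)/8)
g(M, Z) = (M + Z)/(-8 + M)
x(w) = 6/w
g(-11, 6)*(-53 + x(p(0, -1))) = ((-11 + 6)/(-8 - 11))*(-53 + 6/((-√((-1)² + 0²)/8))) = (-5/(-19))*(-53 + 6/((-√(1 + 0)/8))) = (-1/19*(-5))*(-53 + 6/((-√1/8))) = 5*(-53 + 6/((-⅛*1)))/19 = 5*(-53 + 6/(-⅛))/19 = 5*(-53 + 6*(-8))/19 = 5*(-53 - 48)/19 = (5/19)*(-101) = -505/19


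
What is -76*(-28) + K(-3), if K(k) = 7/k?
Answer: 6377/3 ≈ 2125.7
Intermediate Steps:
-76*(-28) + K(-3) = -76*(-28) + 7/(-3) = 2128 + 7*(-⅓) = 2128 - 7/3 = 6377/3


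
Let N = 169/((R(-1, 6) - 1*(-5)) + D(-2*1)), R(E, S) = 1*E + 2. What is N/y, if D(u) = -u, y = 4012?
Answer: 169/32096 ≈ 0.0052655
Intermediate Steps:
R(E, S) = 2 + E (R(E, S) = E + 2 = 2 + E)
N = 169/8 (N = 169/(((2 - 1) - 1*(-5)) - (-2)) = 169/((1 + 5) - 1*(-2)) = 169/(6 + 2) = 169/8 ≈ 21.125)
N/y = (169/8)/4012 = (169/8)*(1/4012) = 169/32096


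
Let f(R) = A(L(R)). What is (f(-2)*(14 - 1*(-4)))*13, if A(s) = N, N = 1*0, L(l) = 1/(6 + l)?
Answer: 0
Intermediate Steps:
N = 0
A(s) = 0
f(R) = 0
(f(-2)*(14 - 1*(-4)))*13 = (0*(14 - 1*(-4)))*13 = (0*(14 + 4))*13 = (0*18)*13 = 0*13 = 0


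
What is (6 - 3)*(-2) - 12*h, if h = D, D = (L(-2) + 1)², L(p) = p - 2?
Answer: -114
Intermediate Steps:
L(p) = -2 + p
D = 9 (D = ((-2 - 2) + 1)² = (-4 + 1)² = (-3)² = 9)
h = 9
(6 - 3)*(-2) - 12*h = (6 - 3)*(-2) - 12*9 = 3*(-2) - 108 = -6 - 108 = -114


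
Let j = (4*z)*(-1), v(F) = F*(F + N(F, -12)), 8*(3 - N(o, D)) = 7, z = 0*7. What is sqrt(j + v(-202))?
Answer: sqrt(161499)/2 ≈ 200.93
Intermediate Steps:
z = 0
N(o, D) = 17/8 (N(o, D) = 3 - 1/8*7 = 3 - 7/8 = 17/8)
v(F) = F*(17/8 + F) (v(F) = F*(F + 17/8) = F*(17/8 + F))
j = 0 (j = (4*0)*(-1) = 0*(-1) = 0)
sqrt(j + v(-202)) = sqrt(0 + (1/8)*(-202)*(17 + 8*(-202))) = sqrt(0 + (1/8)*(-202)*(17 - 1616)) = sqrt(0 + (1/8)*(-202)*(-1599)) = sqrt(0 + 161499/4) = sqrt(161499/4) = sqrt(161499)/2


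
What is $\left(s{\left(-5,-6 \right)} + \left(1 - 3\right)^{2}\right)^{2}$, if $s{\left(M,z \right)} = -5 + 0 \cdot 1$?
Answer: $1$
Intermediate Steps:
$s{\left(M,z \right)} = -5$ ($s{\left(M,z \right)} = -5 + 0 = -5$)
$\left(s{\left(-5,-6 \right)} + \left(1 - 3\right)^{2}\right)^{2} = \left(-5 + \left(1 - 3\right)^{2}\right)^{2} = \left(-5 + \left(-2\right)^{2}\right)^{2} = \left(-5 + 4\right)^{2} = \left(-1\right)^{2} = 1$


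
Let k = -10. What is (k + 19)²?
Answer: 81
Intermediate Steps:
(k + 19)² = (-10 + 19)² = 9² = 81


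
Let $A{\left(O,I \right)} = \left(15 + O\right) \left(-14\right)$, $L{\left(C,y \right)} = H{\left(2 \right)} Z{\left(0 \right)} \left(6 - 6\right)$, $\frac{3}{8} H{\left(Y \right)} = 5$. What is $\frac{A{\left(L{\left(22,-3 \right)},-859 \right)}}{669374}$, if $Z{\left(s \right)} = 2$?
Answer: $- \frac{105}{334687} \approx -0.00031373$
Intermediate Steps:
$H{\left(Y \right)} = \frac{40}{3}$ ($H{\left(Y \right)} = \frac{8}{3} \cdot 5 = \frac{40}{3}$)
$L{\left(C,y \right)} = 0$ ($L{\left(C,y \right)} = \frac{40}{3} \cdot 2 \left(6 - 6\right) = \frac{80 \left(6 - 6\right)}{3} = \frac{80}{3} \cdot 0 = 0$)
$A{\left(O,I \right)} = -210 - 14 O$
$\frac{A{\left(L{\left(22,-3 \right)},-859 \right)}}{669374} = \frac{-210 - 0}{669374} = \left(-210 + 0\right) \frac{1}{669374} = \left(-210\right) \frac{1}{669374} = - \frac{105}{334687}$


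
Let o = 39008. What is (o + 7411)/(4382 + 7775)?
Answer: 46419/12157 ≈ 3.8183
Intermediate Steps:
(o + 7411)/(4382 + 7775) = (39008 + 7411)/(4382 + 7775) = 46419/12157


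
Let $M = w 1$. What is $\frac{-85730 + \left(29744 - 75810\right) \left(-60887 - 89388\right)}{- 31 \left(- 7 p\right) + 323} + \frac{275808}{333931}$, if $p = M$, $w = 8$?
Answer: $\frac{10459873506252}{3111149} \approx 3.3621 \cdot 10^{6}$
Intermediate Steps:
$M = 8$ ($M = 8 \cdot 1 = 8$)
$p = 8$
$\frac{-85730 + \left(29744 - 75810\right) \left(-60887 - 89388\right)}{- 31 \left(- 7 p\right) + 323} + \frac{275808}{333931} = \frac{-85730 + \left(29744 - 75810\right) \left(-60887 - 89388\right)}{- 31 \left(\left(-7\right) 8\right) + 323} + \frac{275808}{333931} = \frac{-85730 - -6922568150}{\left(-31\right) \left(-56\right) + 323} + 275808 \cdot \frac{1}{333931} = \frac{-85730 + 6922568150}{1736 + 323} + \frac{1248}{1511} = \frac{6922482420}{2059} + \frac{1248}{1511} = \frac{10459873506252}{3111149}$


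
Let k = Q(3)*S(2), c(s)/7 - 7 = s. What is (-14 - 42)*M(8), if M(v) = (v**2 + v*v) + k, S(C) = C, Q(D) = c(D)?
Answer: -15008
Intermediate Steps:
c(s) = 49 + 7*s
Q(D) = 49 + 7*D
k = 140 (k = (49 + 7*3)*2 = (49 + 21)*2 = 70*2 = 140)
M(v) = 140 + 2*v**2 (M(v) = (v**2 + v*v) + 140 = (v**2 + v**2) + 140 = 2*v**2 + 140 = 140 + 2*v**2)
(-14 - 42)*M(8) = (-14 - 42)*(140 + 2*8**2) = -56*(140 + 2*64) = -56*(140 + 128) = -56*268 = -15008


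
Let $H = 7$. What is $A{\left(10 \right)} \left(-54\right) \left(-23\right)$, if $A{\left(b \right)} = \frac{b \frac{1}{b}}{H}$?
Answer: $\frac{1242}{7} \approx 177.43$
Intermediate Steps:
$A{\left(b \right)} = \frac{1}{7}$ ($A{\left(b \right)} = \frac{b \frac{1}{b}}{7} = 1 \cdot \frac{1}{7} = \frac{1}{7}$)
$A{\left(10 \right)} \left(-54\right) \left(-23\right) = \frac{1}{7} \left(-54\right) \left(-23\right) = \left(- \frac{54}{7}\right) \left(-23\right) = \frac{1242}{7}$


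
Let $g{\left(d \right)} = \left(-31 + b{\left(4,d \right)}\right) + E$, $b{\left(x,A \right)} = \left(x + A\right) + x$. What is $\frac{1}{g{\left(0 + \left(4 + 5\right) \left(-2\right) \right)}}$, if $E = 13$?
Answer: $- \frac{1}{28} \approx -0.035714$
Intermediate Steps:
$b{\left(x,A \right)} = A + 2 x$ ($b{\left(x,A \right)} = \left(A + x\right) + x = A + 2 x$)
$g{\left(d \right)} = -10 + d$ ($g{\left(d \right)} = \left(-31 + \left(d + 2 \cdot 4\right)\right) + 13 = \left(-31 + \left(d + 8\right)\right) + 13 = \left(-31 + \left(8 + d\right)\right) + 13 = \left(-23 + d\right) + 13 = -10 + d$)
$\frac{1}{g{\left(0 + \left(4 + 5\right) \left(-2\right) \right)}} = \frac{1}{-10 + \left(0 + \left(4 + 5\right) \left(-2\right)\right)} = \frac{1}{-10 + \left(0 + 9 \left(-2\right)\right)} = \frac{1}{-10 + \left(0 - 18\right)} = \frac{1}{-10 - 18} = \frac{1}{-28} = - \frac{1}{28}$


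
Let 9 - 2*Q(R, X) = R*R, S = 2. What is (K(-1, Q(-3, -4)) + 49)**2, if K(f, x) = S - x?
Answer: 2601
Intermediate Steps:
Q(R, X) = 9/2 - R**2/2 (Q(R, X) = 9/2 - R*R/2 = 9/2 - R**2/2)
K(f, x) = 2 - x
(K(-1, Q(-3, -4)) + 49)**2 = ((2 - (9/2 - 1/2*(-3)**2)) + 49)**2 = ((2 - (9/2 - 1/2*9)) + 49)**2 = ((2 - (9/2 - 9/2)) + 49)**2 = ((2 - 1*0) + 49)**2 = ((2 + 0) + 49)**2 = (2 + 49)**2 = 51**2 = 2601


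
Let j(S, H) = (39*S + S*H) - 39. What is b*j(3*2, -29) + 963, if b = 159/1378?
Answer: 25101/26 ≈ 965.42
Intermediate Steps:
b = 3/26 (b = 159*(1/1378) = 3/26 ≈ 0.11538)
j(S, H) = -39 + 39*S + H*S (j(S, H) = (39*S + H*S) - 39 = -39 + 39*S + H*S)
b*j(3*2, -29) + 963 = 3*(-39 + 39*(3*2) - 87*2)/26 + 963 = 3*(-39 + 39*6 - 29*6)/26 + 963 = 3*(-39 + 234 - 174)/26 + 963 = (3/26)*21 + 963 = 63/26 + 963 = 25101/26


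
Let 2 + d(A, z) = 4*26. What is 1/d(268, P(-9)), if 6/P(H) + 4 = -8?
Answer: 1/102 ≈ 0.0098039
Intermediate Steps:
P(H) = -½ (P(H) = 6/(-4 - 8) = 6/(-12) = 6*(-1/12) = -½)
d(A, z) = 102 (d(A, z) = -2 + 4*26 = -2 + 104 = 102)
1/d(268, P(-9)) = 1/102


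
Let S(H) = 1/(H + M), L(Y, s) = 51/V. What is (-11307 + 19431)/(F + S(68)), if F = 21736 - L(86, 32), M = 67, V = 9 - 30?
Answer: 3838590/10271411 ≈ 0.37372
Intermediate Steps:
V = -21
L(Y, s) = -17/7 (L(Y, s) = 51/(-21) = 51*(-1/21) = -17/7)
S(H) = 1/(67 + H) (S(H) = 1/(H + 67) = 1/(67 + H))
F = 152169/7 (F = 21736 - 1*(-17/7) = 21736 + 17/7 = 152169/7 ≈ 21738.)
(-11307 + 19431)/(F + S(68)) = (-11307 + 19431)/(152169/7 + 1/(67 + 68)) = 8124/(152169/7 + 1/135) = 8124/(20542822/945) = 8124*(945/20542822) = 3838590/10271411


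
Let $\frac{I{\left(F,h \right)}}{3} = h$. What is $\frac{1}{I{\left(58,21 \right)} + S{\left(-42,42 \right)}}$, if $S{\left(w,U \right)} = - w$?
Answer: $\frac{1}{105} \approx 0.0095238$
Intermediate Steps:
$I{\left(F,h \right)} = 3 h$
$\frac{1}{I{\left(58,21 \right)} + S{\left(-42,42 \right)}} = \frac{1}{3 \cdot 21 - -42} = \frac{1}{63 + 42} = \frac{1}{105}$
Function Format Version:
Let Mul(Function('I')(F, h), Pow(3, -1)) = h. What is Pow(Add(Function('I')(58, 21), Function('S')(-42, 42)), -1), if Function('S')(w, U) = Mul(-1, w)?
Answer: Rational(1, 105) ≈ 0.0095238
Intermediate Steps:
Function('I')(F, h) = Mul(3, h)
Pow(Add(Function('I')(58, 21), Function('S')(-42, 42)), -1) = Pow(Add(Mul(3, 21), Mul(-1, -42)), -1) = Pow(Add(63, 42), -1) = Pow(105, -1) = Rational(1, 105)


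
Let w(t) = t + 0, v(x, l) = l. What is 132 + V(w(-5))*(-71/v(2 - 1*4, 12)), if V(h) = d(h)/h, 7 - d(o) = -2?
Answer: 2853/20 ≈ 142.65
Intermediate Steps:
d(o) = 9 (d(o) = 7 - 1*(-2) = 7 + 2 = 9)
w(t) = t
V(h) = 9/h
132 + V(w(-5))*(-71/v(2 - 1*4, 12)) = 132 + (9/(-5))*(-71/12) = 132 + (9*(-⅕))*(-71*1/12) = 132 - 9/5*(-71/12) = 132 + 213/20 = 2853/20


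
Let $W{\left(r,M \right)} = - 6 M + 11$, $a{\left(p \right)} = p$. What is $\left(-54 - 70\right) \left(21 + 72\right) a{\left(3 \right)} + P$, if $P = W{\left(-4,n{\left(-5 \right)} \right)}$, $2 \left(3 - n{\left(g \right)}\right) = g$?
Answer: $-34618$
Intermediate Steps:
$n{\left(g \right)} = 3 - \frac{g}{2}$
$W{\left(r,M \right)} = 11 - 6 M$
$P = -22$ ($P = 11 - 6 \left(3 - - \frac{5}{2}\right) = 11 - 6 \left(3 + \frac{5}{2}\right) = 11 - 33 = -22$)
$\left(-54 - 70\right) \left(21 + 72\right) a{\left(3 \right)} + P = \left(-54 - 70\right) \left(21 + 72\right) 3 - 22 = \left(-124\right) 93 \cdot 3 - 22 = \left(-11532\right) 3 - 22 = -34596 - 22 = -34618$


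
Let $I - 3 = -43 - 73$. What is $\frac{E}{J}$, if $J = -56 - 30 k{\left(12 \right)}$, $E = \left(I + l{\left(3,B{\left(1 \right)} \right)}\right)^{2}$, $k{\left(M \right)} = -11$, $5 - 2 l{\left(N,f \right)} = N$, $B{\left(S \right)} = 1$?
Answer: $\frac{6272}{137} \approx 45.781$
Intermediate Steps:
$l{\left(N,f \right)} = \frac{5}{2} - \frac{N}{2}$
$I = -113$ ($I = 3 - 116 = -113$)
$E = 12544$ ($E = \left(-113 + \left(\frac{5}{2} - \frac{3}{2}\right)\right)^{2} = \left(-113 + 1\right)^{2} = \left(-112\right)^{2} = 12544$)
$J = 274$ ($J = -56 - -330 = -56 + 330 = 274$)
$\frac{E}{J} = \frac{12544}{274} = 12544 \cdot \frac{1}{274} = \frac{6272}{137}$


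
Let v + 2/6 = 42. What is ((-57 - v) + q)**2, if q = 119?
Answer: 3721/9 ≈ 413.44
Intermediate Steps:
v = 125/3 (v = -1/3 + 42 = 125/3 ≈ 41.667)
((-57 - v) + q)**2 = ((-57 - 1*125/3) + 119)**2 = ((-57 - 125/3) + 119)**2 = (-296/3 + 119)**2 = (61/3)**2 = 3721/9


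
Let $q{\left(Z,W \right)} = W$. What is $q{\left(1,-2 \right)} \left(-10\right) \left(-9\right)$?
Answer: $-180$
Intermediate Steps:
$q{\left(1,-2 \right)} \left(-10\right) \left(-9\right) = \left(-2\right) \left(-10\right) \left(-9\right) = 20 \left(-9\right) = -180$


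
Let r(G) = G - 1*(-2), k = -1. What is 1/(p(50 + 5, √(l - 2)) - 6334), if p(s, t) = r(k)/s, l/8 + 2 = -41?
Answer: -55/348369 ≈ -0.00015788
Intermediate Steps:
l = -344 (l = -16 + 8*(-41) = -16 - 328 = -344)
r(G) = 2 + G (r(G) = G + 2 = 2 + G)
p(s, t) = 1/s (p(s, t) = (2 - 1)/s = 1/s)
1/(p(50 + 5, √(l - 2)) - 6334) = 1/(1/(50 + 5) - 6334) = 1/(1/55 - 6334) = 1/(-348369/55) = -55/348369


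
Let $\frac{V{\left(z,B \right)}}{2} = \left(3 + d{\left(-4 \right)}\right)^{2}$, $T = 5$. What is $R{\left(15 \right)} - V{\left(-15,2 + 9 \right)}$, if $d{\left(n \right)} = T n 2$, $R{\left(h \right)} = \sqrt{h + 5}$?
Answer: $-2738 + 2 \sqrt{5} \approx -2733.5$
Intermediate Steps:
$R{\left(h \right)} = \sqrt{5 + h}$
$d{\left(n \right)} = 10 n$ ($d{\left(n \right)} = 5 n 2 = 10 n$)
$V{\left(z,B \right)} = 2738$ ($V{\left(z,B \right)} = 2 \left(3 + 10 \left(-4\right)\right)^{2} = 2 \left(3 - 40\right)^{2} = 2 \left(-37\right)^{2} = 2 \cdot 1369 = 2738$)
$R{\left(15 \right)} - V{\left(-15,2 + 9 \right)} = \sqrt{5 + 15} - 2738 = \sqrt{20} - 2738 = 2 \sqrt{5} - 2738 = -2738 + 2 \sqrt{5}$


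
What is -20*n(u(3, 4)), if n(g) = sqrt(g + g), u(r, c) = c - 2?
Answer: -40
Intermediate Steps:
u(r, c) = -2 + c
n(g) = sqrt(2)*sqrt(g) (n(g) = sqrt(2*g) = sqrt(2)*sqrt(g))
-20*n(u(3, 4)) = -20*sqrt(2)*sqrt(-2 + 4) = -20*sqrt(2)*sqrt(2) = -20*2 = -40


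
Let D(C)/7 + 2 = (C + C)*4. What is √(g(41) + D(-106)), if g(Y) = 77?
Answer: I*√5873 ≈ 76.635*I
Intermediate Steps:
D(C) = -14 + 56*C (D(C) = -14 + 7*((C + C)*4) = -14 + 7*((2*C)*4) = -14 + 7*(8*C) = -14 + 56*C)
√(g(41) + D(-106)) = √(77 + (-14 + 56*(-106))) = √(77 + (-14 - 5936)) = √(77 - 5950) = √(-5873) = I*√5873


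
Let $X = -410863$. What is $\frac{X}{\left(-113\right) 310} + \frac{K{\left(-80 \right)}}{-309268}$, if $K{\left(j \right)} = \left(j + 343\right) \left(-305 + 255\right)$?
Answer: $\frac{15940927848}{1354207255} \approx 11.771$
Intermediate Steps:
$K{\left(j \right)} = -17150 - 50 j$ ($K{\left(j \right)} = \left(343 + j\right) \left(-50\right) = -17150 - 50 j$)
$\frac{X}{\left(-113\right) 310} + \frac{K{\left(-80 \right)}}{-309268} = - \frac{410863}{\left(-113\right) 310} + \frac{-17150 - -4000}{-309268} = - \frac{410863}{-35030} + \left(-17150 + 4000\right) \left(- \frac{1}{309268}\right) = \left(-410863\right) \left(- \frac{1}{35030}\right) - - \frac{6575}{154634} = \frac{410863}{35030} + \frac{6575}{154634} = \frac{15940927848}{1354207255}$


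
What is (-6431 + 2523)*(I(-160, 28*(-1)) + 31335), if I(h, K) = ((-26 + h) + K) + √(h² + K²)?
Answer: -121620868 - 15632*√1649 ≈ -1.2226e+8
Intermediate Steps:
I(h, K) = -26 + K + h + √(K² + h²) (I(h, K) = (-26 + K + h) + √(K² + h²) = -26 + K + h + √(K² + h²))
(-6431 + 2523)*(I(-160, 28*(-1)) + 31335) = (-6431 + 2523)*((-26 + 28*(-1) - 160 + √((28*(-1))² + (-160)²)) + 31335) = -3908*((-26 - 28 - 160 + √((-28)² + 25600)) + 31335) = -3908*((-26 - 28 - 160 + √(784 + 25600)) + 31335) = -3908*((-26 - 28 - 160 + √26384) + 31335) = -3908*((-26 - 28 - 160 + 4*√1649) + 31335) = -3908*((-214 + 4*√1649) + 31335) = -3908*(31121 + 4*√1649) = -121620868 - 15632*√1649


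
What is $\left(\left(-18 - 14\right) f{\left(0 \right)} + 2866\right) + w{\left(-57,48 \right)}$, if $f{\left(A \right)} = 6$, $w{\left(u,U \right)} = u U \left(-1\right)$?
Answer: $5410$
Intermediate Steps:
$w{\left(u,U \right)} = - U u$ ($w{\left(u,U \right)} = U u \left(-1\right) = - U u$)
$\left(\left(-18 - 14\right) f{\left(0 \right)} + 2866\right) + w{\left(-57,48 \right)} = \left(\left(-18 - 14\right) 6 + 2866\right) - 48 \left(-57\right) = \left(\left(-32\right) 6 + 2866\right) + 2736 = \left(-192 + 2866\right) + 2736 = 2674 + 2736 = 5410$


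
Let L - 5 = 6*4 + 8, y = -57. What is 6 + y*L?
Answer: -2103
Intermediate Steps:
L = 37 (L = 5 + (6*4 + 8) = 5 + (24 + 8) = 5 + 32 = 37)
6 + y*L = 6 - 57*37 = 6 - 2109 = -2103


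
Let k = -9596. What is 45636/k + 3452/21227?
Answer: -233897495/50923573 ≈ -4.5931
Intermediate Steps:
45636/k + 3452/21227 = 45636/(-9596) + 3452/21227 = 45636*(-1/9596) + 3452*(1/21227) = -11409/2399 + 3452/21227 = -233897495/50923573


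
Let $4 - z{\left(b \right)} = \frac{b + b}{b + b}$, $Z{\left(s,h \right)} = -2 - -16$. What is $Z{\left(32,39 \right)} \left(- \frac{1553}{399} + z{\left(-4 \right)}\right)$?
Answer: $- \frac{712}{57} \approx -12.491$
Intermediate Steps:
$Z{\left(s,h \right)} = 14$ ($Z{\left(s,h \right)} = -2 + 16 = 14$)
$z{\left(b \right)} = 3$ ($z{\left(b \right)} = 4 - \frac{b + b}{b + b} = 4 - \frac{2 b}{2 b} = 4 - 2 b \frac{1}{2 b} = 4 - 1 = 3$)
$Z{\left(32,39 \right)} \left(- \frac{1553}{399} + z{\left(-4 \right)}\right) = 14 \left(- \frac{1553}{399} + 3\right) = 14 \left(- \frac{356}{399}\right) = - \frac{712}{57}$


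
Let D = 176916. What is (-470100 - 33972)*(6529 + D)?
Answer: -92469488040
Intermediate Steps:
(-470100 - 33972)*(6529 + D) = (-470100 - 33972)*(6529 + 176916) = -504072*183445 = -92469488040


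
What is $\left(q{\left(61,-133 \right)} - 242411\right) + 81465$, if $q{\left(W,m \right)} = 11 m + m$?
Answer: $-162542$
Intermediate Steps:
$q{\left(W,m \right)} = 12 m$
$\left(q{\left(61,-133 \right)} - 242411\right) + 81465 = \left(12 \left(-133\right) - 242411\right) + 81465 = \left(-1596 - 242411\right) + 81465 = -244007 + 81465 = -162542$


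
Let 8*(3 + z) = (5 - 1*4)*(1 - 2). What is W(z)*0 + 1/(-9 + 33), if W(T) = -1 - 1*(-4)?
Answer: 1/24 ≈ 0.041667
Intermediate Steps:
z = -25/8 (z = -3 + ((5 - 1*4)*(1 - 2))/8 = -3 + ((5 - 4)*(-1))/8 = -3 + (1*(-1))/8 = -3 + (1/8)*(-1) = -3 - 1/8 = -25/8 ≈ -3.1250)
W(T) = 3 (W(T) = -1 + 4 = 3)
W(z)*0 + 1/(-9 + 33) = 3*0 + 1/(-9 + 33) = 0 + 1/24 = 1/24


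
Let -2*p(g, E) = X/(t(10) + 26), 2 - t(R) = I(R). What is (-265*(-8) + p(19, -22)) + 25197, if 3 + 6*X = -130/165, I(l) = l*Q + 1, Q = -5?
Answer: 832950089/30492 ≈ 27317.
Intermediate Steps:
I(l) = 1 - 5*l (I(l) = l*(-5) + 1 = -5*l + 1 = 1 - 5*l)
t(R) = 1 + 5*R (t(R) = 2 - (1 - 5*R) = 2 + (-1 + 5*R) = 1 + 5*R)
X = -125/198 (X = -½ + (-130/165)/6 = -½ + (-130*1/165)/6 = -½ + (⅙)*(-26/33) = -½ - 13/99 = -125/198 ≈ -0.63131)
p(g, E) = 125/30492 (p(g, E) = -(-125)/(396*((1 + 5*10) + 26)) = -(-125)/(396*((1 + 50) + 26)) = -(-125)/(396*(51 + 26)) = -(-125)/(396*77) = -½*(-125/15246) = 125/30492)
(-265*(-8) + p(19, -22)) + 25197 = (-265*(-8) + 125/30492) + 25197 = (2120 + 125/30492) + 25197 = 64643165/30492 + 25197 = 832950089/30492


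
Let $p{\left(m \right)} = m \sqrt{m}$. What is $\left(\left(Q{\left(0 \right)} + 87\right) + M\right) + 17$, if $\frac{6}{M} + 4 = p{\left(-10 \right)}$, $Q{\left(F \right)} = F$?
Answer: $\frac{13205}{127} + \frac{15 i \sqrt{10}}{254} \approx 103.98 + 0.18675 i$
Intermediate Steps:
$p{\left(m \right)} = m^{\frac{3}{2}}$
$M = \frac{6}{-4 - 10 i \sqrt{10}}$ ($M = \frac{6}{-4 + \left(-10\right)^{\frac{3}{2}}} = \frac{6}{-4 - 10 i \sqrt{10}} \approx -0.023622 + 0.18675 i$)
$\left(\left(Q{\left(0 \right)} + 87\right) + M\right) + 17 = \left(\left(0 + 87\right) - \left(\frac{3}{127} - \frac{15 i \sqrt{10}}{254}\right)\right) + 17 = \left(87 - \left(\frac{3}{127} - \frac{15 i \sqrt{10}}{254}\right)\right) + 17 = \left(\frac{11046}{127} + \frac{15 i \sqrt{10}}{254}\right) + 17 = \frac{13205}{127} + \frac{15 i \sqrt{10}}{254}$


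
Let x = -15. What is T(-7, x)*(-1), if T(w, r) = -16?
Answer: 16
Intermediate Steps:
T(-7, x)*(-1) = -16*(-1) = 16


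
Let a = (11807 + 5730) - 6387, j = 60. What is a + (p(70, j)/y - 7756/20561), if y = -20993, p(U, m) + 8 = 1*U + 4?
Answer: 4812589185216/431637073 ≈ 11150.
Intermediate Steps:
p(U, m) = -4 + U (p(U, m) = -8 + (1*U + 4) = -8 + (U + 4) = -8 + (4 + U) = -4 + U)
a = 11150 (a = 17537 - 6387 = 11150)
a + (p(70, j)/y - 7756/20561) = 11150 + ((-4 + 70)/(-20993) - 7756/20561) = 11150 + (66*(-1/20993) - 7756*1/20561) = 11150 + (-66/20993 - 7756/20561) = 11150 - 164178734/431637073 = 4812589185216/431637073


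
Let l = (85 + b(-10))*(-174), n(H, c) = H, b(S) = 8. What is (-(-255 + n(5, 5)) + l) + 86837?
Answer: 70905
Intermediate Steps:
l = -16182 (l = (85 + 8)*(-174) = 93*(-174) = -16182)
(-(-255 + n(5, 5)) + l) + 86837 = (-(-255 + 5) - 16182) + 86837 = (-1*(-250) - 16182) + 86837 = (250 - 16182) + 86837 = -15932 + 86837 = 70905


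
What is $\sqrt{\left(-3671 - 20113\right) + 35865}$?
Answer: $\sqrt{12081} \approx 109.91$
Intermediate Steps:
$\sqrt{\left(-3671 - 20113\right) + 35865} = \sqrt{-23784 + 35865} = \sqrt{12081}$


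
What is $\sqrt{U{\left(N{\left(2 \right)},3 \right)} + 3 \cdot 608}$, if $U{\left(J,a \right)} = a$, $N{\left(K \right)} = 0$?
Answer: $3 \sqrt{203} \approx 42.743$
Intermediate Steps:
$\sqrt{U{\left(N{\left(2 \right)},3 \right)} + 3 \cdot 608} = \sqrt{3 + 3 \cdot 608} = \sqrt{3 + 1824} = \sqrt{1827} = 3 \sqrt{203}$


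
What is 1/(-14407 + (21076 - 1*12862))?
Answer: -1/6193 ≈ -0.00016147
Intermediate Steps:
1/(-14407 + (21076 - 1*12862)) = 1/(-14407 + (21076 - 12862)) = 1/(-14407 + 8214) = 1/(-6193) = -1/6193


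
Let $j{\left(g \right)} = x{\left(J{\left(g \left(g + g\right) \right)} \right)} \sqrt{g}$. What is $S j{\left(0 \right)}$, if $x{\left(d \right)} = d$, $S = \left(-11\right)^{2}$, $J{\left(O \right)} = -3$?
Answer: $0$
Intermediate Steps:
$S = 121$
$j{\left(g \right)} = - 3 \sqrt{g}$
$S j{\left(0 \right)} = 121 \left(- 3 \sqrt{0}\right) = 121 \left(\left(-3\right) 0\right) = 121 \cdot 0 = 0$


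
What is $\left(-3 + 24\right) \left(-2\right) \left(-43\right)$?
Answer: $1806$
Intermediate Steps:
$\left(-3 + 24\right) \left(-2\right) \left(-43\right) = 21 \left(-2\right) \left(-43\right) = \left(-42\right) \left(-43\right) = 1806$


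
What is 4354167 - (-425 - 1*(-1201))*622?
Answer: 3871495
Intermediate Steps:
4354167 - (-425 - 1*(-1201))*622 = 4354167 - (-425 + 1201)*622 = 4354167 - 776*622 = 4354167 - 1*482672 = 4354167 - 482672 = 3871495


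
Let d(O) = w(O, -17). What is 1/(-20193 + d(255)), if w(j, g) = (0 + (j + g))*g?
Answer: -1/24239 ≈ -4.1256e-5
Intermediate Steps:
w(j, g) = g*(g + j) (w(j, g) = (0 + (g + j))*g = (g + j)*g = g*(g + j))
d(O) = 289 - 17*O (d(O) = -17*(-17 + O) = 289 - 17*O)
1/(-20193 + d(255)) = 1/(-20193 + (289 - 17*255)) = 1/(-20193 + (289 - 4335)) = 1/(-20193 - 4046) = 1/(-24239) = -1/24239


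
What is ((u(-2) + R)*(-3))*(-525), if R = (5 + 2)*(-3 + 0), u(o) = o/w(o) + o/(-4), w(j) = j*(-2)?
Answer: -33075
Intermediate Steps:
w(j) = -2*j
u(o) = -1/2 - o/4 (u(o) = o/((-2*o)) + o/(-4) = o*(-1/(2*o)) + o*(-1/4) = -1/2 - o/4)
R = -21 (R = 7*(-3) = -21)
((u(-2) + R)*(-3))*(-525) = (((-1/2 - 1/4*(-2)) - 21)*(-3))*(-525) = (((-1/2 + 1/2) - 21)*(-3))*(-525) = ((0 - 21)*(-3))*(-525) = -21*(-3)*(-525) = 63*(-525) = -33075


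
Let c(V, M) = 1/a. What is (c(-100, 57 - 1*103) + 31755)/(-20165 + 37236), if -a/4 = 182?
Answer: 23117639/12427688 ≈ 1.8602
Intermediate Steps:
a = -728 (a = -4*182 = -728)
c(V, M) = -1/728 (c(V, M) = 1/(-728) = -1/728)
(c(-100, 57 - 1*103) + 31755)/(-20165 + 37236) = (-1/728 + 31755)/(-20165 + 37236) = (23117639/728)/17071 = (23117639/728)*(1/17071) = 23117639/12427688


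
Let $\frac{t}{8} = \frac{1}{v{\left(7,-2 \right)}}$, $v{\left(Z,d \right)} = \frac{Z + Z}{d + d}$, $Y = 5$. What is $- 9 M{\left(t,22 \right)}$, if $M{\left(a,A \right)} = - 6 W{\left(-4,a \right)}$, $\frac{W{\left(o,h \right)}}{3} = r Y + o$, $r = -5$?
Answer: $-4698$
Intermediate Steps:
$v{\left(Z,d \right)} = \frac{Z}{d}$ ($v{\left(Z,d \right)} = \frac{2 Z}{2 d} = 2 Z \frac{1}{2 d} = \frac{Z}{d}$)
$t = - \frac{16}{7}$ ($t = \frac{8}{7 \frac{1}{-2}} = \frac{8}{7 \left(- \frac{1}{2}\right)} = \frac{8}{- \frac{7}{2}} = 8 \left(- \frac{2}{7}\right) = - \frac{16}{7} \approx -2.2857$)
$W{\left(o,h \right)} = -75 + 3 o$ ($W{\left(o,h \right)} = 3 \left(\left(-5\right) 5 + o\right) = 3 \left(-25 + o\right) = -75 + 3 o$)
$M{\left(a,A \right)} = 522$ ($M{\left(a,A \right)} = - 6 \left(-75 + 3 \left(-4\right)\right) = - 6 \left(-75 - 12\right) = \left(-6\right) \left(-87\right) = 522$)
$- 9 M{\left(t,22 \right)} = \left(-9\right) 522 = -4698$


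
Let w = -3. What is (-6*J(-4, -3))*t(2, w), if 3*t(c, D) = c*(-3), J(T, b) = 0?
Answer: 0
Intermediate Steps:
t(c, D) = -c (t(c, D) = (c*(-3))/3 = (-3*c)/3 = -c)
(-6*J(-4, -3))*t(2, w) = (-6*0)*(-1*2) = 0*(-2) = 0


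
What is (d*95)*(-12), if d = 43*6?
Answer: -294120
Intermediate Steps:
d = 258
(d*95)*(-12) = (258*95)*(-12) = 24510*(-12) = -294120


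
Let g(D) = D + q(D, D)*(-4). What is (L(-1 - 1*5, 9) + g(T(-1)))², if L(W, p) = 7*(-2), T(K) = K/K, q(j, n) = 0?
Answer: 169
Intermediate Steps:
T(K) = 1
L(W, p) = -14
g(D) = D (g(D) = D + 0*(-4) = D + 0 = D)
(L(-1 - 1*5, 9) + g(T(-1)))² = (-14 + 1)² = (-13)² = 169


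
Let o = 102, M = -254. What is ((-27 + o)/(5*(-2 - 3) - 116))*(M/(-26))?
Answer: -3175/611 ≈ -5.1964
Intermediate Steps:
((-27 + o)/(5*(-2 - 3) - 116))*(M/(-26)) = ((-27 + 102)/(5*(-2 - 3) - 116))*(-254/(-26)) = (75/(5*(-5) - 116))*(-254*(-1/26)) = (75/(-25 - 116))*(127/13) = (75/(-141))*(127/13) = (75*(-1/141))*(127/13) = -25/47*127/13 = -3175/611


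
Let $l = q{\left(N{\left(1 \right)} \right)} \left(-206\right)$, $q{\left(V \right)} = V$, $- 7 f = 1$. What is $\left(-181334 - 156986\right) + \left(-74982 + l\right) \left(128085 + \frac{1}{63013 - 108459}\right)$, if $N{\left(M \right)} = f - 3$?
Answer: $- \frac{1514496432462959}{159061} \approx -9.5215 \cdot 10^{9}$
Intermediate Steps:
$f = - \frac{1}{7}$ ($f = \left(- \frac{1}{7}\right) 1 = - \frac{1}{7} \approx -0.14286$)
$N{\left(M \right)} = - \frac{22}{7}$ ($N{\left(M \right)} = - \frac{1}{7} - 3 = - \frac{22}{7}$)
$l = \frac{4532}{7}$ ($l = \left(- \frac{22}{7}\right) \left(-206\right) = \frac{4532}{7} \approx 647.43$)
$\left(-181334 - 156986\right) + \left(-74982 + l\right) \left(128085 + \frac{1}{63013 - 108459}\right) = \left(-181334 - 156986\right) + \left(-74982 + \frac{4532}{7}\right) \left(128085 + \frac{1}{63013 - 108459}\right) = -338320 - \frac{520342 \left(128085 + \frac{1}{-45446}\right)}{7} = -338320 - \frac{520342 \left(128085 - \frac{1}{45446}\right)}{7} = -338320 - \frac{1514442618945439}{159061} = - \frac{1514496432462959}{159061}$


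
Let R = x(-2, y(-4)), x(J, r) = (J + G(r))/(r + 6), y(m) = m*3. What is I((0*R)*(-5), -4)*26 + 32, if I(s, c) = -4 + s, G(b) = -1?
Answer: -72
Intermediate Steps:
y(m) = 3*m
x(J, r) = (-1 + J)/(6 + r) (x(J, r) = (J - 1)/(r + 6) = (-1 + J)/(6 + r))
R = ½ (R = (-1 - 2)/(6 + 3*(-4)) = -3/(6 - 12) = -3/(-6) = -⅙*(-3) = ½ ≈ 0.50000)
I((0*R)*(-5), -4)*26 + 32 = (-4 + (0*(½))*(-5))*26 + 32 = (-4 + 0*(-5))*26 + 32 = (-4 + 0)*26 + 32 = -4*26 + 32 = -104 + 32 = -72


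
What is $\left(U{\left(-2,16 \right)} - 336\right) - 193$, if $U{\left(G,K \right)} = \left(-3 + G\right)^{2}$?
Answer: $-504$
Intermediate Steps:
$\left(U{\left(-2,16 \right)} - 336\right) - 193 = \left(\left(-3 - 2\right)^{2} - 336\right) - 193 = \left(\left(-5\right)^{2} - 336\right) - 193 = \left(25 - 336\right) - 193 = -311 - 193 = -504$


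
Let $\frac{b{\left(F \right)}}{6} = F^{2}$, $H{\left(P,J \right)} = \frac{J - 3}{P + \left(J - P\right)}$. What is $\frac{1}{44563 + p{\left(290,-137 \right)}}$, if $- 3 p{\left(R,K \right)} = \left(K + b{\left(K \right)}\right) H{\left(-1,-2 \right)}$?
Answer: $- \frac{6}{295007} \approx -2.0339 \cdot 10^{-5}$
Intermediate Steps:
$H{\left(P,J \right)} = \frac{-3 + J}{J}$
$b{\left(F \right)} = 6 F^{2}$
$p{\left(R,K \right)} = - 5 K^{2} - \frac{5 K}{6}$ ($p{\left(R,K \right)} = - \frac{\left(K + 6 K^{2}\right) \frac{-3 - 2}{-2}}{3} = - \frac{\left(K + 6 K^{2}\right) \left(\left(- \frac{1}{2}\right) \left(-5\right)\right)}{3} = - \frac{\left(K + 6 K^{2}\right) \frac{5}{2}}{3} = - \frac{15 K^{2} + \frac{5 K}{2}}{3} = - 5 K^{2} - \frac{5 K}{6}$)
$\frac{1}{44563 + p{\left(290,-137 \right)}} = \frac{1}{44563 + \frac{5}{6} \left(-137\right) \left(-1 - -822\right)} = \frac{1}{44563 + \frac{5}{6} \left(-137\right) \left(-1 + 822\right)} = \frac{1}{44563 + \frac{5}{6} \left(-137\right) 821} = \frac{1}{44563 - \frac{562385}{6}} = \frac{1}{- \frac{295007}{6}} = - \frac{6}{295007}$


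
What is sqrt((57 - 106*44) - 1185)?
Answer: 4*I*sqrt(362) ≈ 76.105*I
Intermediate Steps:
sqrt((57 - 106*44) - 1185) = sqrt((57 - 4664) - 1185) = sqrt(-4607 - 1185) = sqrt(-5792) = 4*I*sqrt(362)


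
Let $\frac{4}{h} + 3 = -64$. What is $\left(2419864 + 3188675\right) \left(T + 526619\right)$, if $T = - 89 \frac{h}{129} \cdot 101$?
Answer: $\frac{8509282798375149}{2881} \approx 2.9536 \cdot 10^{12}$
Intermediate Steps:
$h = - \frac{4}{67}$ ($h = \frac{4}{-3 - 64} = \frac{4}{-67} = 4 \left(- \frac{1}{67}\right) = - \frac{4}{67} \approx -0.059702$)
$T = \frac{35956}{8643}$ ($T = - 89 \left(- \frac{4}{67 \cdot 129}\right) 101 = - 89 \left(\left(- \frac{4}{67}\right) \frac{1}{129}\right) 101 = \left(-89\right) \left(- \frac{4}{8643}\right) 101 = \frac{356}{8643} \cdot 101 = \frac{35956}{8643} \approx 4.1601$)
$\left(2419864 + 3188675\right) \left(T + 526619\right) = \left(2419864 + 3188675\right) \left(\frac{35956}{8643} + 526619\right) = 5608539 \cdot \frac{4551603973}{8643} = \frac{8509282798375149}{2881}$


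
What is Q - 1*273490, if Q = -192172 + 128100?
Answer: -337562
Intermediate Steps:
Q = -64072
Q - 1*273490 = -64072 - 1*273490 = -64072 - 273490 = -337562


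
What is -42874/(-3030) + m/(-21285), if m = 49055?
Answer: 25464548/2149785 ≈ 11.845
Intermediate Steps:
-42874/(-3030) + m/(-21285) = -42874/(-3030) + 49055/(-21285) = -42874*(-1/3030) + 49055*(-1/21285) = 21437/1515 - 9811/4257 = 25464548/2149785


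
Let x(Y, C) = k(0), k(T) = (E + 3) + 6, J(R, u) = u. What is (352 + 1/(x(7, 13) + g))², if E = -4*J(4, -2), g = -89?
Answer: 642267649/5184 ≈ 1.2389e+5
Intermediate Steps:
E = 8 (E = -4*(-2) = 8)
k(T) = 17 (k(T) = (8 + 3) + 6 = 11 + 6 = 17)
x(Y, C) = 17
(352 + 1/(x(7, 13) + g))² = (352 + 1/(17 - 89))² = (352 + 1/(-72))² = (352 - 1/72)² = (25343/72)² = 642267649/5184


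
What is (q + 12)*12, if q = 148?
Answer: 1920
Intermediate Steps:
(q + 12)*12 = (148 + 12)*12 = 160*12 = 1920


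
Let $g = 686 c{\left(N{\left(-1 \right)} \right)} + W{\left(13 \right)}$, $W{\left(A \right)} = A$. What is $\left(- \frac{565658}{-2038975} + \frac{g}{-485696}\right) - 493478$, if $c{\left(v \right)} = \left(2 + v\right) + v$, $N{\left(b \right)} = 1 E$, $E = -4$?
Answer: $- \frac{488701837601822407}{990322001600} \approx -4.9348 \cdot 10^{5}$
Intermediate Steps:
$N{\left(b \right)} = -4$ ($N{\left(b \right)} = 1 \left(-4\right) = -4$)
$c{\left(v \right)} = 2 + 2 v$
$g = -4103$ ($g = 686 \left(2 + 2 \left(-4\right)\right) + 13 = 686 \left(2 - 8\right) + 13 = 686 \left(-6\right) + 13 = -4116 + 13 = -4103$)
$\left(- \frac{565658}{-2038975} + \frac{g}{-485696}\right) - 493478 = \left(- \frac{565658}{-2038975} - \frac{4103}{-485696}\right) - 493478 = \left(\left(-565658\right) \left(- \frac{1}{2038975}\right) - - \frac{4103}{485696}\right) - 493478 = \left(\frac{565658}{2038975} + \frac{4103}{485696}\right) - 493478 = \frac{283103742393}{990322001600} - 493478 = - \frac{488701837601822407}{990322001600}$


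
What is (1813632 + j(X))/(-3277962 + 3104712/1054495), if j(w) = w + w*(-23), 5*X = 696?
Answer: -1165590104/2110251181 ≈ -0.55235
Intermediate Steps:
X = 696/5 (X = (1/5)*696 = 696/5 ≈ 139.20)
j(w) = -22*w (j(w) = w - 23*w = -22*w)
(1813632 + j(X))/(-3277962 + 3104712/1054495) = (1813632 - 22*696/5)/(-3277962 + 3104712/1054495) = (1813632 - 15312/5)/(-3277962 + 3104712*(1/1054495)) = 9052848/(5*(-3277962 + 238824/81115)) = 9052848/(5*(-265891648806/81115)) = (9052848/5)*(-81115/265891648806) = -1165590104/2110251181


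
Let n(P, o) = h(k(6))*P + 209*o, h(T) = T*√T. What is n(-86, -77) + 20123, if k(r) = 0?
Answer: 4030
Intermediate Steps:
h(T) = T^(3/2)
n(P, o) = 209*o (n(P, o) = 0^(3/2)*P + 209*o = 0*P + 209*o = 0 + 209*o = 209*o)
n(-86, -77) + 20123 = 209*(-77) + 20123 = -16093 + 20123 = 4030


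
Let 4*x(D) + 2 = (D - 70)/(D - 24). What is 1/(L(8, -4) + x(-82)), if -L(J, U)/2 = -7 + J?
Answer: -106/227 ≈ -0.46696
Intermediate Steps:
L(J, U) = 14 - 2*J (L(J, U) = -2*(-7 + J) = 14 - 2*J)
x(D) = -½ + (-70 + D)/(4*(-24 + D)) (x(D) = -½ + ((D - 70)/(D - 24))/4 = -½ + ((-70 + D)/(-24 + D))/4 = -½ + (-70 + D)/(4*(-24 + D)))
1/(L(8, -4) + x(-82)) = 1/((14 - 2*8) + (-22 - 1*(-82))/(4*(-24 - 82))) = 1/((14 - 16) + (¼)*(-22 + 82)/(-106)) = 1/(-2 + (¼)*(-1/106)*60) = 1/(-2 - 15/106) = 1/(-227/106) = -106/227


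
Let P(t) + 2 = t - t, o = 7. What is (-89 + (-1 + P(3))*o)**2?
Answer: 12100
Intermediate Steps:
P(t) = -2 (P(t) = -2 + (t - t) = -2 + 0 = -2)
(-89 + (-1 + P(3))*o)**2 = (-89 + (-1 - 2)*7)**2 = (-89 - 3*7)**2 = (-89 - 21)**2 = (-110)**2 = 12100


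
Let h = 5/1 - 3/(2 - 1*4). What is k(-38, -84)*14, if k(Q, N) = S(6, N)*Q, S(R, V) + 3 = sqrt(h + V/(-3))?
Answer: 1596 - 266*sqrt(138) ≈ -1528.8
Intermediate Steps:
h = 13/2 (h = 5*1 - 3/(2 - 4) = 5 - 3/(-2) = 5 - 3*(-1/2) = 5 + 3/2 = 13/2 ≈ 6.5000)
S(R, V) = -3 + sqrt(13/2 - V/3) (S(R, V) = -3 + sqrt(13/2 + V/(-3)) = -3 + sqrt(13/2 + V*(-1/3)) = -3 + sqrt(13/2 - V/3))
k(Q, N) = Q*(-3 + sqrt(234 - 12*N)/6) (k(Q, N) = (-3 + sqrt(234 - 12*N)/6)*Q = Q*(-3 + sqrt(234 - 12*N)/6))
k(-38, -84)*14 = ((1/6)*(-38)*(-18 + sqrt(234 - 12*(-84))))*14 = ((1/6)*(-38)*(-18 + sqrt(234 + 1008)))*14 = ((1/6)*(-38)*(-18 + sqrt(1242)))*14 = ((1/6)*(-38)*(-18 + 3*sqrt(138)))*14 = (114 - 19*sqrt(138))*14 = 1596 - 266*sqrt(138)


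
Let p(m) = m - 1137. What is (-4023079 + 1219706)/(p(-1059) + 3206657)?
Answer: -2803373/3204461 ≈ -0.87483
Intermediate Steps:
p(m) = -1137 + m
(-4023079 + 1219706)/(p(-1059) + 3206657) = (-4023079 + 1219706)/((-1137 - 1059) + 3206657) = -2803373/(-2196 + 3206657) = -2803373/3204461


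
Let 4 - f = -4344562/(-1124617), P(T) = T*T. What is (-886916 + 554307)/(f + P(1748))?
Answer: -374057735753/3436271895874 ≈ -0.10886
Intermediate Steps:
P(T) = T**2
f = 153906/1124617 (f = 4 - (-4344562)/(-1124617) = 4 - (-4344562)*(-1)/1124617 = 4 - 1*4344562/1124617 = 4 - 4344562/1124617 = 153906/1124617 ≈ 0.13685)
(-886916 + 554307)/(f + P(1748)) = (-886916 + 554307)/(153906/1124617 + 1748**2) = -332609/(153906/1124617 + 3055504) = -332609/3436271895874/1124617 = -332609*1124617/3436271895874 = -374057735753/3436271895874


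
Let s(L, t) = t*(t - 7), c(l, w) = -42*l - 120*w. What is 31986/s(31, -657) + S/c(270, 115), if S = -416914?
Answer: 2537250371/152323260 ≈ 16.657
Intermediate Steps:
c(l, w) = -120*w - 42*l
s(L, t) = t*(-7 + t)
31986/s(31, -657) + S/c(270, 115) = 31986/((-657*(-7 - 657))) - 416914/(-120*115 - 42*270) = 31986/((-657*(-664))) - 416914/(-13800 - 11340) = 31986/436248 - 416914/(-25140) = 31986*(1/436248) - 416914*(-1/25140) = 1777/24236 + 208457/12570 = 2537250371/152323260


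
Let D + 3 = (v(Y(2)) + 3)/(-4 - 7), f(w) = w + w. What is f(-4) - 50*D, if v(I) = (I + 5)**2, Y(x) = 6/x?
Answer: 4912/11 ≈ 446.55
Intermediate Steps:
f(w) = 2*w
v(I) = (5 + I)**2
D = -100/11 (D = -3 + ((5 + 6/2)**2 + 3)/(-4 - 7) = -3 + ((5 + 6*(1/2))**2 + 3)/(-11) = -3 + ((5 + 3)**2 + 3)*(-1/11) = -3 + (8**2 + 3)*(-1/11) = -3 + (64 + 3)*(-1/11) = -3 + 67*(-1/11) = -3 - 67/11 = -100/11 ≈ -9.0909)
f(-4) - 50*D = 2*(-4) - 50*(-100/11) = -8 + 5000/11 = 4912/11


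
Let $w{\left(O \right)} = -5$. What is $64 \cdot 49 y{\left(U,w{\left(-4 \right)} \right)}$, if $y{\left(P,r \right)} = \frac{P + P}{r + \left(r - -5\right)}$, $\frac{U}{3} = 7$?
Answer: $- \frac{131712}{5} \approx -26342.0$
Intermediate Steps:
$U = 21$ ($U = 3 \cdot 7 = 21$)
$y{\left(P,r \right)} = \frac{2 P}{5 + 2 r}$ ($y{\left(P,r \right)} = \frac{2 P}{r + \left(r + 5\right)} = \frac{2 P}{r + \left(5 + r\right)} = \frac{2 P}{5 + 2 r}$)
$64 \cdot 49 y{\left(U,w{\left(-4 \right)} \right)} = 64 \cdot 49 \cdot 2 \cdot 21 \frac{1}{5 + 2 \left(-5\right)} = 3136 \cdot 2 \cdot 21 \frac{1}{5 - 10} = 3136 \cdot 2 \cdot 21 \frac{1}{-5} = 3136 \cdot 2 \cdot 21 \left(- \frac{1}{5}\right) = 3136 \left(- \frac{42}{5}\right) = - \frac{131712}{5}$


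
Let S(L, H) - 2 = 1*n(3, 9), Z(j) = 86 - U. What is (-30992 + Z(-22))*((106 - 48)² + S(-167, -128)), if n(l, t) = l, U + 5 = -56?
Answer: -103916805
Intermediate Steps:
U = -61 (U = -5 - 56 = -61)
Z(j) = 147 (Z(j) = 86 - 1*(-61) = 86 + 61 = 147)
S(L, H) = 5 (S(L, H) = 2 + 1*3 = 2 + 3 = 5)
(-30992 + Z(-22))*((106 - 48)² + S(-167, -128)) = (-30992 + 147)*((106 - 48)² + 5) = -30845*(58² + 5) = -30845*(3364 + 5) = -30845*3369 = -103916805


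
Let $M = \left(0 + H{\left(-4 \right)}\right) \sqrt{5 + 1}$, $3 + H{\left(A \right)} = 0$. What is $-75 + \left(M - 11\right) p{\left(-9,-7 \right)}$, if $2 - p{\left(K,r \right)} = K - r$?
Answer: $-119 - 12 \sqrt{6} \approx -148.39$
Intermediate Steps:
$H{\left(A \right)} = -3$ ($H{\left(A \right)} = -3 + 0 = -3$)
$p{\left(K,r \right)} = 2 + r - K$ ($p{\left(K,r \right)} = 2 - \left(K - r\right) = 2 + r - K$)
$M = - 3 \sqrt{6}$ ($M = \left(0 - 3\right) \sqrt{5 + 1} = - 3 \sqrt{6} \approx -7.3485$)
$-75 + \left(M - 11\right) p{\left(-9,-7 \right)} = -75 + \left(- 3 \sqrt{6} - 11\right) \left(2 - 7 - -9\right) = -75 + \left(- 3 \sqrt{6} - 11\right) \left(2 - 7 + 9\right) = -75 + \left(-11 - 3 \sqrt{6}\right) 4 = -75 - \left(44 + 12 \sqrt{6}\right) = -119 - 12 \sqrt{6}$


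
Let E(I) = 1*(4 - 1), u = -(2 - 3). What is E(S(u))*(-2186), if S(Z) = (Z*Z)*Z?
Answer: -6558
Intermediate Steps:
u = 1 (u = -1*(-1) = 1)
S(Z) = Z³ (S(Z) = Z²*Z = Z³)
E(I) = 3 (E(I) = 1*3 = 3)
E(S(u))*(-2186) = 3*(-2186) = -6558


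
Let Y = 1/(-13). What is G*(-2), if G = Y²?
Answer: -2/169 ≈ -0.011834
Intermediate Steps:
Y = -1/13 ≈ -0.076923
G = 1/169 (G = (-1/13)² = 1/169 ≈ 0.0059172)
G*(-2) = (1/169)*(-2) = -2/169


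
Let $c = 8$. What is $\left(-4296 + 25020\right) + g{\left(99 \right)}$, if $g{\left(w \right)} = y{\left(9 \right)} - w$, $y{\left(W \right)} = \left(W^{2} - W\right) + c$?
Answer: $20705$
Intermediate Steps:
$y{\left(W \right)} = 8 + W^{2} - W$ ($y{\left(W \right)} = \left(W^{2} - W\right) + 8 = 8 + W^{2} - W$)
$g{\left(w \right)} = 80 - w$ ($g{\left(w \right)} = \left(8 + 9^{2} - 9\right) - w = \left(8 + 81 - 9\right) - w = 80 - w$)
$\left(-4296 + 25020\right) + g{\left(99 \right)} = \left(-4296 + 25020\right) + \left(80 - 99\right) = 20724 + \left(80 - 99\right) = 20724 - 19 = 20705$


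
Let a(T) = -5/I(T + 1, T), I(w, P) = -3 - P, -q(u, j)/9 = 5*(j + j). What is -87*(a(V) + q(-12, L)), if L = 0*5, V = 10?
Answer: -435/13 ≈ -33.462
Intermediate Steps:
L = 0
q(u, j) = -90*j (q(u, j) = -45*(j + j) = -45*2*j = -90*j)
a(T) = -5/(-3 - T)
-87*(a(V) + q(-12, L)) = -87*(5/(3 + 10) - 90*0) = -87*(5/13 + 0) = -87*5/13 = -435/13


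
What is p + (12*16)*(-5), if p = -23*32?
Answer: -1696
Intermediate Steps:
p = -736
p + (12*16)*(-5) = -736 + (12*16)*(-5) = -736 + 192*(-5) = -736 - 960 = -1696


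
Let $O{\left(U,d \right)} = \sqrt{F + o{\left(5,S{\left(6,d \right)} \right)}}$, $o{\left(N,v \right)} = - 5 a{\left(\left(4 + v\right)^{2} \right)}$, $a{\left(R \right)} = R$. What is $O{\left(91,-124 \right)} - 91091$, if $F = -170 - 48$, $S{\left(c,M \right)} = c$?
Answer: $-91091 + i \sqrt{718} \approx -91091.0 + 26.796 i$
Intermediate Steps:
$o{\left(N,v \right)} = - 5 \left(4 + v\right)^{2}$
$F = -218$ ($F = -170 - 48 = -218$)
$O{\left(U,d \right)} = i \sqrt{718}$ ($O{\left(U,d \right)} = \sqrt{-218 - 5 \left(4 + 6\right)^{2}} = \sqrt{-218 - 5 \cdot 10^{2}} = \sqrt{-218 - 500} = \sqrt{-718} = i \sqrt{718}$)
$O{\left(91,-124 \right)} - 91091 = i \sqrt{718} - 91091 = -91091 + i \sqrt{718}$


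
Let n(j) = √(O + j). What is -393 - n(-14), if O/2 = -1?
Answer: -393 - 4*I ≈ -393.0 - 4.0*I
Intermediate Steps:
O = -2 (O = 2*(-1) = -2)
n(j) = √(-2 + j)
-393 - n(-14) = -393 - √(-2 - 14) = -393 - √(-16) = -393 - 4*I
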